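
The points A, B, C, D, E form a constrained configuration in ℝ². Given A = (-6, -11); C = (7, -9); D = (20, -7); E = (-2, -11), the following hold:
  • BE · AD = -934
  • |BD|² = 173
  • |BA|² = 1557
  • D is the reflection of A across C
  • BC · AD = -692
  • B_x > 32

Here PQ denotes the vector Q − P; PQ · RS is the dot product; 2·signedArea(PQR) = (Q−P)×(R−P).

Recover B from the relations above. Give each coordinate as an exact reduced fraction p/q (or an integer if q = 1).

B = (33, -5)

1. B_x = 33  [line -26·x + -4·y + 838 = 0 ∩ |BA|² = 1557]
2. B_y = -5  [line -26·x + -4·y + 838 = 0 ∩ |BA|² = 1557]
   → B = (33, -5)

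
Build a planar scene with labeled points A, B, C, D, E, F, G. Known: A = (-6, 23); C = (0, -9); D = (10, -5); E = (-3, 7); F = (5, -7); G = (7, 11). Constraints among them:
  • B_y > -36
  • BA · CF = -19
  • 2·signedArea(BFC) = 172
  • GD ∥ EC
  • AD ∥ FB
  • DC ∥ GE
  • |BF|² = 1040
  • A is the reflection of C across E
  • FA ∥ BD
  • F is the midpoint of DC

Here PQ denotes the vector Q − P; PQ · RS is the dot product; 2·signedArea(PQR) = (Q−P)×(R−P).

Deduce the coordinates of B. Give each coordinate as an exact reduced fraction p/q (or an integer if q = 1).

B = (21, -35)

1. B_x = 21  [FA ∥ BD ∩ AD ∥ FB]
2. B_y = -35  [FA ∥ BD ∩ AD ∥ FB]
   → B = (21, -35)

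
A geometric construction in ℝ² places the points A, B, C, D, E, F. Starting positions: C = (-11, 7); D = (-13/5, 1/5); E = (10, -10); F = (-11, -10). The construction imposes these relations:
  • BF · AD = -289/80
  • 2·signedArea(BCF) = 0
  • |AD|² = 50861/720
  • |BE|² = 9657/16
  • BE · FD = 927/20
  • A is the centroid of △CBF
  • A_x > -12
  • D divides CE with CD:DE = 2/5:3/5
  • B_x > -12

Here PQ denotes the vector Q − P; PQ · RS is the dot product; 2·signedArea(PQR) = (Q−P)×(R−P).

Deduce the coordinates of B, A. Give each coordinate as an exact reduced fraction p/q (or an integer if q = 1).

A = (-11, -1/12)
B = (-11, 11/4)

1. B_x = -11  [2·signedArea(BCF) = 0 ∩ BE · FD = 927/20]
2. B_y = 11/4  [2·signedArea(BCF) = 0 ∩ BE · FD = 927/20]
   → B = (-11, 11/4)
3. A_x = -11  [A is the centroid of △CBF]
4. A_y = -1/12  [A is the centroid of △CBF]
   → A = (-11, -1/12)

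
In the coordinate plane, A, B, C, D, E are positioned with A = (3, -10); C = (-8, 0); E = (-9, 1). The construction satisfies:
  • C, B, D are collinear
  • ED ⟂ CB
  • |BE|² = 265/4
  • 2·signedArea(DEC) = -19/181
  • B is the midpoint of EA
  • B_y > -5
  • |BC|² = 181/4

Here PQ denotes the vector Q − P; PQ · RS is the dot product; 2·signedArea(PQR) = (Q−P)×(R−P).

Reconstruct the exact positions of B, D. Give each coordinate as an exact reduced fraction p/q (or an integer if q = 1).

1. B_x = -3  [B is the midpoint of EA]
2. B_y = -9/2  [B is the midpoint of EA]
   → B = (-3, -9/2)
3. D_x = -1638/181  [C, B, D are collinear ∩ ED ⟂ CB]
4. D_y = 171/181  [C, B, D are collinear ∩ ED ⟂ CB]
   → D = (-1638/181, 171/181)

B = (-3, -9/2)
D = (-1638/181, 171/181)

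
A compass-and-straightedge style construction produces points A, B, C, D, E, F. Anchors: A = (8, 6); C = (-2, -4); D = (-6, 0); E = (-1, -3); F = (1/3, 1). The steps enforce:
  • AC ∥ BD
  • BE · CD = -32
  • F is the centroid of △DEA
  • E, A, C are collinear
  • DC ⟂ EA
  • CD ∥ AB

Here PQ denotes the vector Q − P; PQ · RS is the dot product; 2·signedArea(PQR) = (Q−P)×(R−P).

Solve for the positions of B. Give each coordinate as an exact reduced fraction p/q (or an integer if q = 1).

1. B_x = 4  [AC ∥ BD ∩ CD ∥ AB]
2. B_y = 10  [AC ∥ BD ∩ CD ∥ AB]
   → B = (4, 10)

B = (4, 10)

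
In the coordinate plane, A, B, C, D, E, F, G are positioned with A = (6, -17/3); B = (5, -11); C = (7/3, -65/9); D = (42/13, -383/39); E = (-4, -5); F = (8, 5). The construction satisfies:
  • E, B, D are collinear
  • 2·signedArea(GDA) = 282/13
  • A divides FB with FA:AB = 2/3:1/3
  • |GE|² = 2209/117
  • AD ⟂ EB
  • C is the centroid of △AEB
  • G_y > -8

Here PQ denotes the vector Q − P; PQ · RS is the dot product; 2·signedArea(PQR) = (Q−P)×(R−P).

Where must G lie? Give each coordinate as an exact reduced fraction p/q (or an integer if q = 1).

1. G_x = -5/13  [line -54/13·x + 36/13·y + 246/13 = 0 ∩ |GE|² = 2209/117]
2. G_y = -289/39  [line -54/13·x + 36/13·y + 246/13 = 0 ∩ |GE|² = 2209/117]
   → G = (-5/13, -289/39)

G = (-5/13, -289/39)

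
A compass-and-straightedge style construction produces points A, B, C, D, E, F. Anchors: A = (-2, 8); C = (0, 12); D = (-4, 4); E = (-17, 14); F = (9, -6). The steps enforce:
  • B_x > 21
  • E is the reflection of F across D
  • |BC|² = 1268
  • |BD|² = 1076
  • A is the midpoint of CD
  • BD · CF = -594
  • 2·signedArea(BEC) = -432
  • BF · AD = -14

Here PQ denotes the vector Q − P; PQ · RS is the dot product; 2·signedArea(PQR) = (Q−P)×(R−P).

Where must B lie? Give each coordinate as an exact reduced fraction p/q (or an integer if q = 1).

1. B_x = 22  [2·signedArea(BEC) = -432 ∩ BF · AD = -14]
2. B_y = -16  [2·signedArea(BEC) = -432 ∩ BF · AD = -14]
   → B = (22, -16)

B = (22, -16)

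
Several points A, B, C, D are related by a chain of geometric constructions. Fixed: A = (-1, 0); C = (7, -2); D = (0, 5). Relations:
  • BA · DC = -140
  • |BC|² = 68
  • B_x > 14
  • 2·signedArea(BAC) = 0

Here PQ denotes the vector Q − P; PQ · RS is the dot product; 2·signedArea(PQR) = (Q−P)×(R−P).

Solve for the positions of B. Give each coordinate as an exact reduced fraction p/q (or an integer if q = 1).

1. B_x = 15  [2·signedArea(BAC) = 0 ∩ BA · DC = -140]
2. B_y = -4  [2·signedArea(BAC) = 0 ∩ BA · DC = -140]
   → B = (15, -4)

B = (15, -4)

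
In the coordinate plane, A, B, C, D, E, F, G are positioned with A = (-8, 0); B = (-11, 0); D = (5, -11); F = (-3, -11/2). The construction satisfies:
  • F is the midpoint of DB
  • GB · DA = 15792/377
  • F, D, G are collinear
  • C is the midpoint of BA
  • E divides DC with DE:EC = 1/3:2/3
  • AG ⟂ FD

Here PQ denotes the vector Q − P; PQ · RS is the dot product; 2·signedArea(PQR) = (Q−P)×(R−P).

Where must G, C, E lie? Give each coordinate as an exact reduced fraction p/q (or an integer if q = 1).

C = (-19/2, 0)
E = (1/6, -22/3)
G = (-3379/377, -528/377)

1. G_x = -3379/377  [F, D, G are collinear ∩ AG ⟂ FD]
2. G_y = -528/377  [F, D, G are collinear ∩ AG ⟂ FD]
   → G = (-3379/377, -528/377)
3. C_x = -19/2  [C is the midpoint of BA]
4. C_y = 0  [C is the midpoint of BA]
   → C = (-19/2, 0)
5. E_x = 1/6  [E divides DC with DE:EC = 1/3:2/3]
6. E_y = -22/3  [E divides DC with DE:EC = 1/3:2/3]
   → E = (1/6, -22/3)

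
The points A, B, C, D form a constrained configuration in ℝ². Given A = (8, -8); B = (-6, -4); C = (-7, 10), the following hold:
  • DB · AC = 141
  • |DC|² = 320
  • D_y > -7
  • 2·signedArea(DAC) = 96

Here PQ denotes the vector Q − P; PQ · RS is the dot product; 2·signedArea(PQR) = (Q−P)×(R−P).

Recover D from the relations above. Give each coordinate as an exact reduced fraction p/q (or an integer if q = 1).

1. D_x = 1  [DB · AC = 141 ∩ 2·signedArea(DAC) = 96]
2. D_y = -6  [DB · AC = 141 ∩ 2·signedArea(DAC) = 96]
   → D = (1, -6)

D = (1, -6)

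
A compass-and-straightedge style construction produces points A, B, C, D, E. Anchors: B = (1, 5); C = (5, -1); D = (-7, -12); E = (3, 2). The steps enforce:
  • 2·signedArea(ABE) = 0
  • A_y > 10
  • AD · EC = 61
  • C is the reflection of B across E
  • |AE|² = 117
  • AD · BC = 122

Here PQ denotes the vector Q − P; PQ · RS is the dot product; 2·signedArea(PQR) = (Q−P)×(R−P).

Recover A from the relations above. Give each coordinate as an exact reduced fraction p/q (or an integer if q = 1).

1. A_x = -3  [2·signedArea(ABE) = 0 ∩ AD · EC = 61]
2. A_y = 11  [2·signedArea(ABE) = 0 ∩ AD · EC = 61]
   → A = (-3, 11)

A = (-3, 11)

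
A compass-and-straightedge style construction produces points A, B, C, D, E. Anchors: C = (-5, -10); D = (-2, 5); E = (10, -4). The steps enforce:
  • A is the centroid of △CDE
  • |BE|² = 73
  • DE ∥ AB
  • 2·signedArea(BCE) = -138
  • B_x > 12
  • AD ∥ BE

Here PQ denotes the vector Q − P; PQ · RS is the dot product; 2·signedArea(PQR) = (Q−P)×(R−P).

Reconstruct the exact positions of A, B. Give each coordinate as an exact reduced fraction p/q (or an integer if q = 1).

A = (1, -3)
B = (13, -12)

1. A_x = 1  [A is the centroid of △CDE]
2. A_y = -3  [A is the centroid of △CDE]
   → A = (1, -3)
3. B_x = 13  [AD ∥ BE ∩ DE ∥ AB]
4. B_y = -12  [AD ∥ BE ∩ DE ∥ AB]
   → B = (13, -12)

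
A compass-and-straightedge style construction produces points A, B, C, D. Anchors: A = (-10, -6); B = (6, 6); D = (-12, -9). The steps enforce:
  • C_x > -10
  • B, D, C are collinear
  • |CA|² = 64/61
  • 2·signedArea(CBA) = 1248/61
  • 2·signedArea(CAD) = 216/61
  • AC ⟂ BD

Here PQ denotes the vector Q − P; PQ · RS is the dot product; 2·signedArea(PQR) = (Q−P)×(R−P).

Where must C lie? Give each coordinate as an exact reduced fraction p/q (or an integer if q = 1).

1. C_x = -570/61  [B, D, C are collinear ∩ AC ⟂ BD]
2. C_y = -414/61  [B, D, C are collinear ∩ AC ⟂ BD]
   → C = (-570/61, -414/61)

C = (-570/61, -414/61)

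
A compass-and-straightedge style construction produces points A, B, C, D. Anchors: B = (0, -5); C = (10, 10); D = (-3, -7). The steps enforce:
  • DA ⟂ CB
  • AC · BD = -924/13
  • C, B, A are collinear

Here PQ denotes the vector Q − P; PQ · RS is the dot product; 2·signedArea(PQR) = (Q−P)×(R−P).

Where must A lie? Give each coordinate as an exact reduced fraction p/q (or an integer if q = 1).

A = (-24/13, -101/13)

1. A_x = -24/13  [C, B, A are collinear ∩ DA ⟂ CB]
2. A_y = -101/13  [C, B, A are collinear ∩ DA ⟂ CB]
   → A = (-24/13, -101/13)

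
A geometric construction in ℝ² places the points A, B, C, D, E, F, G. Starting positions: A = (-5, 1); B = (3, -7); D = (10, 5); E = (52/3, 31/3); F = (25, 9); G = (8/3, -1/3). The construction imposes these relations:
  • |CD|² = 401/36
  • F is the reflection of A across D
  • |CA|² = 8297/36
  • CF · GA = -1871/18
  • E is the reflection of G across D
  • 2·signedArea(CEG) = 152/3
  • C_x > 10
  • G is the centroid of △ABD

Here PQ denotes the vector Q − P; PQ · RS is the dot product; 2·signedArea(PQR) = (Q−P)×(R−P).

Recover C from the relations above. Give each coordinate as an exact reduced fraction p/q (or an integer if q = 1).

C = (61/6, 5/3)

1. C_x = 61/6  [CF · GA = -1871/18 ∩ 2·signedArea(CEG) = 152/3]
2. C_y = 5/3  [CF · GA = -1871/18 ∩ 2·signedArea(CEG) = 152/3]
   → C = (61/6, 5/3)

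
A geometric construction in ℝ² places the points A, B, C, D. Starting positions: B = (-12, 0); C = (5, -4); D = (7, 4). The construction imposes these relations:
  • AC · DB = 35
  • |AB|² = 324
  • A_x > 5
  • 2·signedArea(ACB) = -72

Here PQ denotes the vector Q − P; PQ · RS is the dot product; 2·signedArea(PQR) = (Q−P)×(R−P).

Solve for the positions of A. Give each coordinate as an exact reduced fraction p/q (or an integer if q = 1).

A = (6, 0)

1. A_x = 6  [2·signedArea(ACB) = -72 ∩ AC · DB = 35]
2. A_y = 0  [2·signedArea(ACB) = -72 ∩ AC · DB = 35]
   → A = (6, 0)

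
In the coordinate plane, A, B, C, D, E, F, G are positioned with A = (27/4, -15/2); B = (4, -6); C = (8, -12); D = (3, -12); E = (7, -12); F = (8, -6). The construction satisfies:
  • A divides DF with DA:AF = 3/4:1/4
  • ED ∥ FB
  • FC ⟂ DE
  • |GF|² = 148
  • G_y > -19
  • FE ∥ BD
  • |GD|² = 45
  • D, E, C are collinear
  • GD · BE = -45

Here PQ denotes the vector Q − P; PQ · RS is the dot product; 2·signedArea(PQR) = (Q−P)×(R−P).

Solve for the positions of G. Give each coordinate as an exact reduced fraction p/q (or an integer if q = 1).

G = (6, -18)

1. G_x = 6  [line -3·x + 6·y + 126 = 0 ∩ |GD|² = 45]
2. G_y = -18  [line -3·x + 6·y + 126 = 0 ∩ |GD|² = 45]
   → G = (6, -18)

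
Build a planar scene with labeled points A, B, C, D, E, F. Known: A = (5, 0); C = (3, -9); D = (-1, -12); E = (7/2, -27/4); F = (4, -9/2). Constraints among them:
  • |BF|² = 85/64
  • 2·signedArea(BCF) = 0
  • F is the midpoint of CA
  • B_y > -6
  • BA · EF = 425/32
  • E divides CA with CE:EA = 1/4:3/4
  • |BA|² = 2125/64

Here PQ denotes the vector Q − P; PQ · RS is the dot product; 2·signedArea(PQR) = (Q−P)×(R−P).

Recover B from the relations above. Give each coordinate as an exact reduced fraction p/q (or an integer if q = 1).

B = (15/4, -45/8)

1. B_x = 15/4  [2·signedArea(BCF) = 0 ∩ BA · EF = 425/32]
2. B_y = -45/8  [2·signedArea(BCF) = 0 ∩ BA · EF = 425/32]
   → B = (15/4, -45/8)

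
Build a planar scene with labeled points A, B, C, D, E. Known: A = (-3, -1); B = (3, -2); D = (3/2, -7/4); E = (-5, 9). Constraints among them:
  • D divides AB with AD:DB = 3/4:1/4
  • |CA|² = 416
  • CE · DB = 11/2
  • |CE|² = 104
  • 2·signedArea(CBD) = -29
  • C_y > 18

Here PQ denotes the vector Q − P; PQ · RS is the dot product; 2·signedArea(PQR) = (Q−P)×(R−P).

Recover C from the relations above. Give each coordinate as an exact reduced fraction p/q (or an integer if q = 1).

C = (-7, 19)

1. C_x = -7  [2·signedArea(CBD) = -29 ∩ CE · DB = 11/2]
2. C_y = 19  [2·signedArea(CBD) = -29 ∩ CE · DB = 11/2]
   → C = (-7, 19)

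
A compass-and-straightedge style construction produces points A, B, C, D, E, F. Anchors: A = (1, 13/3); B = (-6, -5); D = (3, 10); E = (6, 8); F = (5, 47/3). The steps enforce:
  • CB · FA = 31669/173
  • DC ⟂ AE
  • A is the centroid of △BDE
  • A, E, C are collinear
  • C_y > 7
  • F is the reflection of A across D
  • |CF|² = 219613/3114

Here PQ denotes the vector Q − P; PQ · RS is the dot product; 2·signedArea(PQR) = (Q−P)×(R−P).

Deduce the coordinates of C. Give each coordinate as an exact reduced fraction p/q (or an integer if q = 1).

C = (1731/346, 2515/346)

1. C_x = 1731/346  [A, E, C are collinear ∩ DC ⟂ AE]
2. C_y = 2515/346  [A, E, C are collinear ∩ DC ⟂ AE]
   → C = (1731/346, 2515/346)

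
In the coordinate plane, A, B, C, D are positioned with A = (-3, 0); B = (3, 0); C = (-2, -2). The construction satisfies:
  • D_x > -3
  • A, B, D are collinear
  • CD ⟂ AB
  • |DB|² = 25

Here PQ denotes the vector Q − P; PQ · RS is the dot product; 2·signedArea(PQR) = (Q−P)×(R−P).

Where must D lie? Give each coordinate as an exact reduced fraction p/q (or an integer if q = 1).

D = (-2, 0)

1. D_x = -2  [A, B, D are collinear ∩ CD ⟂ AB]
2. D_y = 0  [A, B, D are collinear ∩ CD ⟂ AB]
   → D = (-2, 0)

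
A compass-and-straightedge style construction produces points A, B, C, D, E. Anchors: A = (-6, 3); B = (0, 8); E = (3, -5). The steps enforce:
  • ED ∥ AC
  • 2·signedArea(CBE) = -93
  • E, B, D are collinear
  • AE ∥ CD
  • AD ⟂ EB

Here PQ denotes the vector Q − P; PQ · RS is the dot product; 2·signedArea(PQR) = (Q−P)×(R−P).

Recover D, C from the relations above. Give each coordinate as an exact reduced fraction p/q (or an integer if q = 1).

C = (-1461/178, 2237/178)
D = (141/178, 813/178)

1. D_x = 141/178  [E, B, D are collinear ∩ AD ⟂ EB]
2. D_y = 813/178  [E, B, D are collinear ∩ AD ⟂ EB]
   → D = (141/178, 813/178)
3. C_x = -1461/178  [AE ∥ CD ∩ ED ∥ AC]
4. C_y = 2237/178  [AE ∥ CD ∩ ED ∥ AC]
   → C = (-1461/178, 2237/178)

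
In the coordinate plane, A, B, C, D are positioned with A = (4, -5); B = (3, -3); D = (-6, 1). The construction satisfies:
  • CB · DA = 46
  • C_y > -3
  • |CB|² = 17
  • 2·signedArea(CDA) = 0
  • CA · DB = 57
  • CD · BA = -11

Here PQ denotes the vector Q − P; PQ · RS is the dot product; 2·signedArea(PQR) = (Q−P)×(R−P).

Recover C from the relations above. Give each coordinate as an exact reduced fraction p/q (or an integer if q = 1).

1. C_x = -1  [2·signedArea(CDA) = 0 ∩ CD · BA = -11]
2. C_y = -2  [2·signedArea(CDA) = 0 ∩ CD · BA = -11]
   → C = (-1, -2)

C = (-1, -2)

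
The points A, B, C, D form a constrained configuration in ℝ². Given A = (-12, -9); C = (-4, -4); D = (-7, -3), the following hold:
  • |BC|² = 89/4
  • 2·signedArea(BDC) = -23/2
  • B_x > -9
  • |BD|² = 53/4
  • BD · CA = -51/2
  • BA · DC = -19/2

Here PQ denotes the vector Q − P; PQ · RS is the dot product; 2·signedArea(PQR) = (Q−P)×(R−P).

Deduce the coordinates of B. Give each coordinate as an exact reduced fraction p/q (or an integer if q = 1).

1. B_x = -8  [2·signedArea(BDC) = -23/2 ∩ BD · CA = -51/2]
2. B_y = -13/2  [2·signedArea(BDC) = -23/2 ∩ BD · CA = -51/2]
   → B = (-8, -13/2)

B = (-8, -13/2)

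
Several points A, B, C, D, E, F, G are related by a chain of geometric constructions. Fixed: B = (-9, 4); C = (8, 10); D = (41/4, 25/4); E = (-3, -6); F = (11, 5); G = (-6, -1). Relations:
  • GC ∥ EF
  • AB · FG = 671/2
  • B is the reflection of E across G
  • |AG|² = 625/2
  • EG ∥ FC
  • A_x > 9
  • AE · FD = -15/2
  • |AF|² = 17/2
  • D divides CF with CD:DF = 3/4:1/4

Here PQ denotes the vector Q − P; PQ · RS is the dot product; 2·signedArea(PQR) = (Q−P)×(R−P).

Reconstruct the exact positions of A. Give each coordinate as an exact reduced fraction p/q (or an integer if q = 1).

A = (19/2, 15/2)

1. A_x = 19/2  [AB · FG = 671/2 ∩ AE · FD = -15/2]
2. A_y = 15/2  [AB · FG = 671/2 ∩ AE · FD = -15/2]
   → A = (19/2, 15/2)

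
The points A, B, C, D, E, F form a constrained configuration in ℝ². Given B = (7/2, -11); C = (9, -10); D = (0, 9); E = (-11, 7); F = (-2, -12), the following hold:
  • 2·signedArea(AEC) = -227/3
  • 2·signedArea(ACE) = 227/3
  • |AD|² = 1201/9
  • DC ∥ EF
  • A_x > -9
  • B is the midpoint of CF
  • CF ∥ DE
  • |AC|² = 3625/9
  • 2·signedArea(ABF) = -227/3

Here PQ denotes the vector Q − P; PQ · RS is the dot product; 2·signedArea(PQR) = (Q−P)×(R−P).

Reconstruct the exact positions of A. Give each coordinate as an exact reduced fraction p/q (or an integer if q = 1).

1. A_x = -8  [2·signedArea(ABF) = -227/3 ∩ 2·signedArea(AEC) = -227/3]
2. A_y = 2/3  [2·signedArea(ABF) = -227/3 ∩ 2·signedArea(AEC) = -227/3]
   → A = (-8, 2/3)

A = (-8, 2/3)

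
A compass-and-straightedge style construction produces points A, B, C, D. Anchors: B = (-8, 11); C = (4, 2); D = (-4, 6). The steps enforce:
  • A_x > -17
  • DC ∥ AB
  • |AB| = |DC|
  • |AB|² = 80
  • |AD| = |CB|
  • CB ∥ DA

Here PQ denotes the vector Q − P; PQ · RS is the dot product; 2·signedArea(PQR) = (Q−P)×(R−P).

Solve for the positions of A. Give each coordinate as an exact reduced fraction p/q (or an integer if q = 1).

1. A_x = -16  [DC ∥ AB ∩ CB ∥ DA]
2. A_y = 15  [DC ∥ AB ∩ CB ∥ DA]
   → A = (-16, 15)

A = (-16, 15)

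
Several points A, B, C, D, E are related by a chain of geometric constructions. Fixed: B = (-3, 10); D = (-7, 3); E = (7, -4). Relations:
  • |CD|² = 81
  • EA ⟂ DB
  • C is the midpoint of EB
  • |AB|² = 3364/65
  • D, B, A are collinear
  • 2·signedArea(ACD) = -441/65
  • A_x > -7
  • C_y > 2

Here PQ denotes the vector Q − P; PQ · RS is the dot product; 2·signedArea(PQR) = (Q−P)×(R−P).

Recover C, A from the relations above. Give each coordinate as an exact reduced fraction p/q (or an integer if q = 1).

A = (-427/65, 244/65)
C = (2, 3)

1. C_x = 2  [C is the midpoint of EB]
2. C_y = 3  [C is the midpoint of EB]
   → C = (2, 3)
3. A_x = -427/65  [D, B, A are collinear ∩ EA ⟂ DB]
4. A_y = 244/65  [D, B, A are collinear ∩ EA ⟂ DB]
   → A = (-427/65, 244/65)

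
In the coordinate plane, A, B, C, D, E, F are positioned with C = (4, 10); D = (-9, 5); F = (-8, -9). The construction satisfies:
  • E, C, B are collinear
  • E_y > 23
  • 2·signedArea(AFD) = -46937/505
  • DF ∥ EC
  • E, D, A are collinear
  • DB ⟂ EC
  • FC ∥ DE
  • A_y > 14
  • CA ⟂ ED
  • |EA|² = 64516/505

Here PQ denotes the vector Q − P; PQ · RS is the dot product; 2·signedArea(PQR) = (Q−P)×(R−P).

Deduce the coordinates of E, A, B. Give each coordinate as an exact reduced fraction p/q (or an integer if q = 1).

1. E_x = 3  [DF ∥ EC ∩ FC ∥ DE]
2. E_y = 24  [DF ∥ EC ∩ FC ∥ DE]
   → E = (3, 24)
3. A_x = -1533/505  [E, D, A are collinear ∩ CA ⟂ ED]
4. A_y = 7294/505  [E, D, A are collinear ∩ CA ⟂ ED]
   → A = (-1533/505, 7294/505)
5. B_x = 845/197  [E, C, B are collinear ∩ DB ⟂ EC]
6. B_y = 1172/197  [E, C, B are collinear ∩ DB ⟂ EC]
   → B = (845/197, 1172/197)

A = (-1533/505, 7294/505)
B = (845/197, 1172/197)
E = (3, 24)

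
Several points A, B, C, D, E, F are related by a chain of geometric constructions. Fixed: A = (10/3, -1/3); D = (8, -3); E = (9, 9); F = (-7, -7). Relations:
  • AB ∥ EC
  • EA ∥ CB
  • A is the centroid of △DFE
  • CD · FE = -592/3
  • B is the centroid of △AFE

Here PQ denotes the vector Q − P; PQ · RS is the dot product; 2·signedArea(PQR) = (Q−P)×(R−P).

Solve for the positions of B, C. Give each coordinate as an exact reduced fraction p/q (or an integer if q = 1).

1. B_x = 16/9  [B is the centroid of △AFE]
2. B_y = 5/9  [B is the centroid of △AFE]
   → B = (16/9, 5/9)
3. C_x = 67/9  [EA ∥ CB ∩ AB ∥ EC]
4. C_y = 89/9  [EA ∥ CB ∩ AB ∥ EC]
   → C = (67/9, 89/9)

B = (16/9, 5/9)
C = (67/9, 89/9)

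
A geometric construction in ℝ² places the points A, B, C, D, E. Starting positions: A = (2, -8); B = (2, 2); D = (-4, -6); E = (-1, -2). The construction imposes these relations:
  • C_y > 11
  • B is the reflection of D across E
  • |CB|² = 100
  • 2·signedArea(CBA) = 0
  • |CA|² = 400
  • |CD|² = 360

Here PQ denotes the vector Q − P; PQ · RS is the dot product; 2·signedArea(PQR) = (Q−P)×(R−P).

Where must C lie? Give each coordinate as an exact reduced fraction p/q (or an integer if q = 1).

1. C_x = 2  [2·signedArea(CBA) = 0]
2. C_y = 12  [|CD|² = 360]
   → C = (2, 12)

C = (2, 12)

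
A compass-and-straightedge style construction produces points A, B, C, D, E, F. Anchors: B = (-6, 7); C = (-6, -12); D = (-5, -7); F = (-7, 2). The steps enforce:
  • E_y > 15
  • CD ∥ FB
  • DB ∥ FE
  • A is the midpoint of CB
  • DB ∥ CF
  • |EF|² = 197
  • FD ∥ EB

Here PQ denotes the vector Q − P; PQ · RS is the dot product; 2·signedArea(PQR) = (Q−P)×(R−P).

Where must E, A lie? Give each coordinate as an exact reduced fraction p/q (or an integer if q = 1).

A = (-6, -5/2)
E = (-8, 16)

1. E_x = -8  [FD ∥ EB ∩ DB ∥ FE]
2. E_y = 16  [FD ∥ EB ∩ DB ∥ FE]
   → E = (-8, 16)
3. A_x = -6  [A is the midpoint of CB]
4. A_y = -5/2  [A is the midpoint of CB]
   → A = (-6, -5/2)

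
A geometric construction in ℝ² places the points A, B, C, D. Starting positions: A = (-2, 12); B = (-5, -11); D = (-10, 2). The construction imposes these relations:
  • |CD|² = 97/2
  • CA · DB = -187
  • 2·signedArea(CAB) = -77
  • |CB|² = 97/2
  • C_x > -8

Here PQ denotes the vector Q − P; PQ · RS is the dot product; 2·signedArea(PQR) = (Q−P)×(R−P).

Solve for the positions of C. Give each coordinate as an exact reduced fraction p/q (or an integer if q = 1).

C = (-15/2, -9/2)

1. C_x = -15/2  [CA · DB = -187 ∩ 2·signedArea(CAB) = -77]
2. C_y = -9/2  [CA · DB = -187 ∩ 2·signedArea(CAB) = -77]
   → C = (-15/2, -9/2)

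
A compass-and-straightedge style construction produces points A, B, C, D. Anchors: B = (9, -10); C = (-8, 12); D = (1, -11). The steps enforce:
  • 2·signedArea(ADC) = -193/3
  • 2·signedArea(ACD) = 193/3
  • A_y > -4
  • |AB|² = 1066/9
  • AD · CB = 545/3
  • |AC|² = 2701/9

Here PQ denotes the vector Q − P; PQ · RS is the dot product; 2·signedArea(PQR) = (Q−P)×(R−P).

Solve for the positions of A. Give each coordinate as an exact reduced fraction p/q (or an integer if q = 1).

1. A_x = 2/3  [AD · CB = 545/3 ∩ 2·signedArea(ADC) = -193/3]
2. A_y = -3  [AD · CB = 545/3 ∩ 2·signedArea(ADC) = -193/3]
   → A = (2/3, -3)

A = (2/3, -3)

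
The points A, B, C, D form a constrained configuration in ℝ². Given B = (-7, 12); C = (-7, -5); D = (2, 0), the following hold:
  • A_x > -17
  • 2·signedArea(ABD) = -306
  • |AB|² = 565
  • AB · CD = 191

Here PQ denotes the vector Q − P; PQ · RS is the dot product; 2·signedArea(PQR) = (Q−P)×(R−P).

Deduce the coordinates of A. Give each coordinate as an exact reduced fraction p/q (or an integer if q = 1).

A = (-16, -10)

1. A_x = -16  [2·signedArea(ABD) = -306 ∩ AB · CD = 191]
2. A_y = -10  [2·signedArea(ABD) = -306 ∩ AB · CD = 191]
   → A = (-16, -10)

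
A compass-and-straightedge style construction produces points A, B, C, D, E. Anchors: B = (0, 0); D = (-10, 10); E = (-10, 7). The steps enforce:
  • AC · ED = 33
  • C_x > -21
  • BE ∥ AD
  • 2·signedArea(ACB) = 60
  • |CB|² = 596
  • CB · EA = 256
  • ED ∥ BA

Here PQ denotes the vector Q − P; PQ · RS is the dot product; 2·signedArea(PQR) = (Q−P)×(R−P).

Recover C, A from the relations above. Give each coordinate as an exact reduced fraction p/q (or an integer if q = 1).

A = (0, 3)
C = (-20, 14)

1. A_x = 0  [BE ∥ AD ∩ ED ∥ BA]
2. A_y = 3  [BE ∥ AD ∩ ED ∥ BA]
   → A = (0, 3)
3. C_x = -20  [CB · EA = 256 ∩ 2·signedArea(ACB) = 60]
4. C_y = 14  [CB · EA = 256 ∩ 2·signedArea(ACB) = 60]
   → C = (-20, 14)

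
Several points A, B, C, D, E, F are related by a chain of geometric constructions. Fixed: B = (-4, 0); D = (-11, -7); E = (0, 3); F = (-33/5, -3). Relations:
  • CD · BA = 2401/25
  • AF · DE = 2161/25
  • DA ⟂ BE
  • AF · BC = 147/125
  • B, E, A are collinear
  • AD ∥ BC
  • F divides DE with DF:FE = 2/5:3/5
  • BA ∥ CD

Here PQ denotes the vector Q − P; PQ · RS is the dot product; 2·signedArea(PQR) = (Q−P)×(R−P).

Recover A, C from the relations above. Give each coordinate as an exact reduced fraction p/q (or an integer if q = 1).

A = (-296/25, -147/25)
C = (-79/25, -28/25)

1. A_x = -296/25  [B, E, A are collinear ∩ DA ⟂ BE]
2. A_y = -147/25  [B, E, A are collinear ∩ DA ⟂ BE]
   → A = (-296/25, -147/25)
3. C_x = -79/25  [BA ∥ CD ∩ AD ∥ BC]
4. C_y = -28/25  [BA ∥ CD ∩ AD ∥ BC]
   → C = (-79/25, -28/25)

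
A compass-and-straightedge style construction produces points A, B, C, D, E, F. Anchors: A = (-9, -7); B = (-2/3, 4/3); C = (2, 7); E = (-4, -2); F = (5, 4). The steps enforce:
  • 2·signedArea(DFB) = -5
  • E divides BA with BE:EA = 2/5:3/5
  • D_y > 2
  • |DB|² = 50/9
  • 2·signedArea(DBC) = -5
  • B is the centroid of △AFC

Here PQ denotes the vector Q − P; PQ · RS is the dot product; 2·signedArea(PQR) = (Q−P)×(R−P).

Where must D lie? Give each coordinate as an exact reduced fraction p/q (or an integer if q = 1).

1. D_x = 1  [2·signedArea(DFB) = -5 ∩ 2·signedArea(DBC) = -5]
2. D_y = 3  [2·signedArea(DFB) = -5 ∩ 2·signedArea(DBC) = -5]
   → D = (1, 3)

D = (1, 3)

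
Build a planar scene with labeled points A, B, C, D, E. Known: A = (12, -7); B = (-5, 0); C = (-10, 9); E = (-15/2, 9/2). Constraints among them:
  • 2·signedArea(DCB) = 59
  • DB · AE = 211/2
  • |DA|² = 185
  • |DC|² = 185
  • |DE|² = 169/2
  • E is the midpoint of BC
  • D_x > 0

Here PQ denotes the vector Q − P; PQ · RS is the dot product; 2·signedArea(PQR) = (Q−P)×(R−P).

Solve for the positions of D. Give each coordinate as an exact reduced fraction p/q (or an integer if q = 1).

D = (1, 1)

1. D_x = 1  [DB · AE = 211/2 ∩ 2·signedArea(DCB) = 59]
2. D_y = 1  [DB · AE = 211/2 ∩ 2·signedArea(DCB) = 59]
   → D = (1, 1)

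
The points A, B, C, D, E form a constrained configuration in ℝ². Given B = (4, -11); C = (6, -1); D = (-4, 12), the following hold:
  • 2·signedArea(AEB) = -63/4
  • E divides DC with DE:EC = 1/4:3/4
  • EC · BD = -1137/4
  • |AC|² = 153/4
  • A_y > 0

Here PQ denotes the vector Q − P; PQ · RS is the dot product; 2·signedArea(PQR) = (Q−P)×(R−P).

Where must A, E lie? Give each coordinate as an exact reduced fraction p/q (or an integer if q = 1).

A = (0, 1/2)
E = (-3/2, 35/4)

1. E_x = -3/2  [E divides DC with DE:EC = 1/4:3/4]
2. E_y = 35/4  [E divides DC with DE:EC = 1/4:3/4]
   → E = (-3/2, 35/4)
3. A_x = 0  [line 79/4·x + 11/2·y + -11/4 = 0 ∩ |AC|² = 153/4]
4. A_y = 1/2  [line 79/4·x + 11/2·y + -11/4 = 0 ∩ |AC|² = 153/4]
   → A = (0, 1/2)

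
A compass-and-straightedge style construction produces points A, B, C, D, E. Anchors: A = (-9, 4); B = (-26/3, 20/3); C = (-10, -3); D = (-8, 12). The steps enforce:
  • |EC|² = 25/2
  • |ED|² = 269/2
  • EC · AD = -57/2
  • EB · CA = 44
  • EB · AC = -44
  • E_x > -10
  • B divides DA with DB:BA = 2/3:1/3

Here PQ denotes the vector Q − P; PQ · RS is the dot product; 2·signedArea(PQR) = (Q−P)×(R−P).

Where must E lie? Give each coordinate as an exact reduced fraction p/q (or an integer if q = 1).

1. E_x = -19/2  [EB · CA = 44 ∩ EC · AD = -57/2]
2. E_y = 1/2  [EB · CA = 44 ∩ EC · AD = -57/2]
   → E = (-19/2, 1/2)

E = (-19/2, 1/2)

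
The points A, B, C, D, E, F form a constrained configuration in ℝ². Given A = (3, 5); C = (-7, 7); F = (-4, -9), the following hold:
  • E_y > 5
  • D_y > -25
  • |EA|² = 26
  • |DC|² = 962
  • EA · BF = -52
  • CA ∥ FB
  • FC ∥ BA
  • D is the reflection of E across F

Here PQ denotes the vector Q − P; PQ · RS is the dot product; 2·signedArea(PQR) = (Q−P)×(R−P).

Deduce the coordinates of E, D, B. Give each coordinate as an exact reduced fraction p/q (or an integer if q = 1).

B = (6, -11)
D = (-6, -24)
E = (-2, 6)

1. B_x = 6  [FC ∥ BA ∩ CA ∥ FB]
2. B_y = -11  [FC ∥ BA ∩ CA ∥ FB]
   → B = (6, -11)
3. E_x = -2  [line 10·x + -2·y + 32 = 0 ∩ |EA|² = 26]
4. E_y = 6  [line 10·x + -2·y + 32 = 0 ∩ |EA|² = 26]
   → E = (-2, 6)
5. D_x = -6  [D is the reflection of E across F]
6. D_y = -24  [D is the reflection of E across F]
   → D = (-6, -24)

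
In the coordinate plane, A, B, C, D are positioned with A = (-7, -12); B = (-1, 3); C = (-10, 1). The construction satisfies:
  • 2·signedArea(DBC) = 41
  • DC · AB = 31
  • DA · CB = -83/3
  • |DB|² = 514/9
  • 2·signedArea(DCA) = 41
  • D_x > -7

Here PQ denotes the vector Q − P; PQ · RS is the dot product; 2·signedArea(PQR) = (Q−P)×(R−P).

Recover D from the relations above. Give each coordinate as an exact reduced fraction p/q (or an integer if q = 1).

1. D_x = -6  [DC · AB = 31 ∩ DA · CB = -83/3]
2. D_y = -8/3  [DC · AB = 31 ∩ DA · CB = -83/3]
   → D = (-6, -8/3)

D = (-6, -8/3)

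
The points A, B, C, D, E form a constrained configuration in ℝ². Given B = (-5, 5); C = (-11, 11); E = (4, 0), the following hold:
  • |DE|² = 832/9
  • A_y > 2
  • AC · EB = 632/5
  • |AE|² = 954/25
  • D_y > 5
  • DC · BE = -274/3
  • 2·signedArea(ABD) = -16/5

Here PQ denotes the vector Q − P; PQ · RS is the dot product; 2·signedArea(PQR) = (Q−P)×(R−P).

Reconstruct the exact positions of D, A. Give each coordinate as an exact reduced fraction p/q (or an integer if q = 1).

1. D_x = -4  [line -9·x + 5·y + -188/3 = 0 ∩ |DE|² = 832/9]
2. D_y = 16/3  [line -9·x + 5·y + -188/3 = 0 ∩ |DE|² = 832/9]
   → D = (-4, 16/3)
3. A_x = -7/5  [2·signedArea(ABD) = -16/5 ∩ AC · EB = 632/5]
4. A_y = 3  [2·signedArea(ABD) = -16/5 ∩ AC · EB = 632/5]
   → A = (-7/5, 3)

A = (-7/5, 3)
D = (-4, 16/3)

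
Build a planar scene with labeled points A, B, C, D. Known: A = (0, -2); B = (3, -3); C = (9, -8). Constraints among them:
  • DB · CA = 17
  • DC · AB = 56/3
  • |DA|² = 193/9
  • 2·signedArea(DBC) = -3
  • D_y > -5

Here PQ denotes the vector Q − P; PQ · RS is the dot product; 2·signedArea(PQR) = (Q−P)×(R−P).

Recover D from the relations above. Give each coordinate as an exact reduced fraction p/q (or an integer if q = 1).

1. D_x = 4  [DC · AB = 56/3 ∩ DB · CA = 17]
2. D_y = -13/3  [DC · AB = 56/3 ∩ DB · CA = 17]
   → D = (4, -13/3)

D = (4, -13/3)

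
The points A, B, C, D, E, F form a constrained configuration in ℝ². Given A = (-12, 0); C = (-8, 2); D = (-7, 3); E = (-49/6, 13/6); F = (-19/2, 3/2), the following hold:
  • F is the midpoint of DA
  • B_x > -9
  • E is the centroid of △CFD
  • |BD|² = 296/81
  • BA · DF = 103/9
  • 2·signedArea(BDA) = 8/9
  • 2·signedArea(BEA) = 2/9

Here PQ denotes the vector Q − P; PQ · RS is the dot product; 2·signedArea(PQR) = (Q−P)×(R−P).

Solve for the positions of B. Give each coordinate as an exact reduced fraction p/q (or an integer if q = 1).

B = (-77/9, 17/9)

1. B_x = -77/9  [2·signedArea(BDA) = 8/9 ∩ 2·signedArea(BEA) = 2/9]
2. B_y = 17/9  [2·signedArea(BDA) = 8/9 ∩ 2·signedArea(BEA) = 2/9]
   → B = (-77/9, 17/9)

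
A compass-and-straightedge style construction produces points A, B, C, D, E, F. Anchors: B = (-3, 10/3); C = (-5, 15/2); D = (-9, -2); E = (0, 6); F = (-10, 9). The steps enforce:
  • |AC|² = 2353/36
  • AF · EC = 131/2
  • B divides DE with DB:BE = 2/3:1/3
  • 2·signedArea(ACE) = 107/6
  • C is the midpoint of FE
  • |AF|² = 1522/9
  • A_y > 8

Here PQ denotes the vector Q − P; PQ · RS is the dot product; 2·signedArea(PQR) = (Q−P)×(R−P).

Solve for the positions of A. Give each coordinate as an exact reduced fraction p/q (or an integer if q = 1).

A = (3, 26/3)

1. A_x = 3  [2·signedArea(ACE) = 107/6 ∩ AF · EC = 131/2]
2. A_y = 26/3  [2·signedArea(ACE) = 107/6 ∩ AF · EC = 131/2]
   → A = (3, 26/3)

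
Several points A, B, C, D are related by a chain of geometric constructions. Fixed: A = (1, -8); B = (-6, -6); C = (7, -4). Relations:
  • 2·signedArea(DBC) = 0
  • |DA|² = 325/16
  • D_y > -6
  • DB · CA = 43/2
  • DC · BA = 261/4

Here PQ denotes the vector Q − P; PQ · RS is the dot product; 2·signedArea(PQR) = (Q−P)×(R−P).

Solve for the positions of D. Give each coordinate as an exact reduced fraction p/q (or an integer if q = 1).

D = (-11/4, -11/2)

1. D_x = -11/4  [2·signedArea(DBC) = 0 ∩ DC · BA = 261/4]
2. D_y = -11/2  [2·signedArea(DBC) = 0 ∩ DC · BA = 261/4]
   → D = (-11/4, -11/2)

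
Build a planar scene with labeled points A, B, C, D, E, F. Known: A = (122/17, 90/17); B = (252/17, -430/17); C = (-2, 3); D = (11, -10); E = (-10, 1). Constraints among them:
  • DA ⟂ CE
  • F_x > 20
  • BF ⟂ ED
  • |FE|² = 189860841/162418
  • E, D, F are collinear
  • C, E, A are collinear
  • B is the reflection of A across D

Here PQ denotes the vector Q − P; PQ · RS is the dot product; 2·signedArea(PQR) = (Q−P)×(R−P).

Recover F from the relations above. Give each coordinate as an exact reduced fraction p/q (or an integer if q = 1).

1. F_x = 193819/9554  [E, D, F are collinear ∩ BF ⟂ ED]
2. F_y = -142015/9554  [E, D, F are collinear ∩ BF ⟂ ED]
   → F = (193819/9554, -142015/9554)

F = (193819/9554, -142015/9554)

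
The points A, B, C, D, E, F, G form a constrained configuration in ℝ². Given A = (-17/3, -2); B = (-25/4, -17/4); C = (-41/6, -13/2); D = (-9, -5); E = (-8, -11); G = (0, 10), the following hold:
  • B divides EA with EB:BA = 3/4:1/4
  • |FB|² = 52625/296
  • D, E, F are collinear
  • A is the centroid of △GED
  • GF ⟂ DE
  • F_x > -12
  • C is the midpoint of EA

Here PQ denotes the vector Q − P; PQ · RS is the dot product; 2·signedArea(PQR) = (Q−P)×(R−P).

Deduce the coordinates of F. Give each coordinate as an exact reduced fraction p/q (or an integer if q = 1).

F = (-414/37, 301/37)

1. F_x = -414/37  [D, E, F are collinear ∩ GF ⟂ DE]
2. F_y = 301/37  [D, E, F are collinear ∩ GF ⟂ DE]
   → F = (-414/37, 301/37)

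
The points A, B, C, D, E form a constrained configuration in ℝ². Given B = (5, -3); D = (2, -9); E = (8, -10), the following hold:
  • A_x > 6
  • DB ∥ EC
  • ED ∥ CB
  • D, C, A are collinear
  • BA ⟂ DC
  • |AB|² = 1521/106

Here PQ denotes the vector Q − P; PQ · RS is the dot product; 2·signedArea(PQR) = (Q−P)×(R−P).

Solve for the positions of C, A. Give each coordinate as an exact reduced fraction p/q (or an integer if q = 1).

1. C_x = 11  [ED ∥ CB ∩ DB ∥ EC]
2. C_y = -4  [ED ∥ CB ∩ DB ∥ EC]
   → C = (11, -4)
3. A_x = 725/106  [D, C, A are collinear ∩ BA ⟂ DC]
4. A_y = -669/106  [D, C, A are collinear ∩ BA ⟂ DC]
   → A = (725/106, -669/106)

A = (725/106, -669/106)
C = (11, -4)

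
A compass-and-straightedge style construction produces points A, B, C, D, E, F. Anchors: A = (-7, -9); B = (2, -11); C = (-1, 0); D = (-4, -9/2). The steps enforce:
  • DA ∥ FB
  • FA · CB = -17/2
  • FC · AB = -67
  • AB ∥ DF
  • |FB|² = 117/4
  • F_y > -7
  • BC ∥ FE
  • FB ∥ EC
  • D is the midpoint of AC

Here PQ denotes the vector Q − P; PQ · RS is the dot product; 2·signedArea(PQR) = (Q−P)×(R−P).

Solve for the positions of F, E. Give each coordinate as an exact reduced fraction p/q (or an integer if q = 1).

1. F_x = 5  [DA ∥ FB ∩ AB ∥ DF]
2. F_y = -13/2  [DA ∥ FB ∩ AB ∥ DF]
   → F = (5, -13/2)
3. E_x = 2  [FB ∥ EC ∩ BC ∥ FE]
4. E_y = 9/2  [FB ∥ EC ∩ BC ∥ FE]
   → E = (2, 9/2)

E = (2, 9/2)
F = (5, -13/2)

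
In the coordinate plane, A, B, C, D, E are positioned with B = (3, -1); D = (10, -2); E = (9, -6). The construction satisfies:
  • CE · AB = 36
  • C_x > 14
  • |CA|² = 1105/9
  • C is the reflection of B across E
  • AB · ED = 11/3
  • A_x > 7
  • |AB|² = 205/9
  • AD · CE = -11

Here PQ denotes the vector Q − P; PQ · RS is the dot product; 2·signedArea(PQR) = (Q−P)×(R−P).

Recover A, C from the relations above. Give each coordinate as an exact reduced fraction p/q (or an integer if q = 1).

A = (22/3, -3)
C = (15, -11)

1. A_x = 22/3  [line -1·x + -4·y + -14/3 = 0 ∩ |AB|² = 205/9]
2. A_y = -3  [line -1·x + -4·y + -14/3 = 0 ∩ |AB|² = 205/9]
   → A = (22/3, -3)
3. C_x = 15  [C is the reflection of B across E]
4. C_y = -11  [C is the reflection of B across E]
   → C = (15, -11)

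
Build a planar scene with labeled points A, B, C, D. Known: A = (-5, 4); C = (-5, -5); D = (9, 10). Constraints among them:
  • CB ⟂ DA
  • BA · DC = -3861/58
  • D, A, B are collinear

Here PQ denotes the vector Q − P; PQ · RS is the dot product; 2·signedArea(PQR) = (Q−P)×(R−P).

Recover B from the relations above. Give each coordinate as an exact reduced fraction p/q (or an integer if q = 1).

B = (-479/58, 151/58)

1. B_x = -479/58  [D, A, B are collinear ∩ CB ⟂ DA]
2. B_y = 151/58  [D, A, B are collinear ∩ CB ⟂ DA]
   → B = (-479/58, 151/58)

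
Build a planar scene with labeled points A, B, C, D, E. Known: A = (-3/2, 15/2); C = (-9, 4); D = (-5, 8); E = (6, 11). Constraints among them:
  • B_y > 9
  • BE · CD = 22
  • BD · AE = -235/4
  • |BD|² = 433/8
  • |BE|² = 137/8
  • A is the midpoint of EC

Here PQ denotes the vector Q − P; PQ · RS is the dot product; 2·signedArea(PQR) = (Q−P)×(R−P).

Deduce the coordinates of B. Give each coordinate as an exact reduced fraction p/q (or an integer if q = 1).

B = (9/4, 37/4)

1. B_x = 9/4  [BE · CD = 22 ∩ BD · AE = -235/4]
2. B_y = 37/4  [BE · CD = 22 ∩ BD · AE = -235/4]
   → B = (9/4, 37/4)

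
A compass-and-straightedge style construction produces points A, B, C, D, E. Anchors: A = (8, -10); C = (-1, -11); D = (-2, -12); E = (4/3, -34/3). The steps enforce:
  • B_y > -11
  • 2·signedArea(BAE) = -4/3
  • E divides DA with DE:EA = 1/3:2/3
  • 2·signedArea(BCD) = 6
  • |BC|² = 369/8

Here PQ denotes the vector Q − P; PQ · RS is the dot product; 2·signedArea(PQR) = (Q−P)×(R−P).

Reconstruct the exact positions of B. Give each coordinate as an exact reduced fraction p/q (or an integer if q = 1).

B = (23/4, -41/4)

1. B_x = 23/4  [2·signedArea(BCD) = 6 ∩ 2·signedArea(BAE) = -4/3]
2. B_y = -41/4  [2·signedArea(BCD) = 6 ∩ 2·signedArea(BAE) = -4/3]
   → B = (23/4, -41/4)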